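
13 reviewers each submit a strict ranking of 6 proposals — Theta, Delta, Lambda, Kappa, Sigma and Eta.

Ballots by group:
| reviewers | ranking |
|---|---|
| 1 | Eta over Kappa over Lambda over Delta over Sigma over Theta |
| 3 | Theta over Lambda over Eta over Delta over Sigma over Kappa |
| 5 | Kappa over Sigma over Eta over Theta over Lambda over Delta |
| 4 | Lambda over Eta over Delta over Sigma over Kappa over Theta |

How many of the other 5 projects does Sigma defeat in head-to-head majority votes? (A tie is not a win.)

2

Sigma against each rival (13 reviewers):
Sigma vs Theta: 10 to 3, Sigma.
Sigma vs Delta: Sigma is ranked higher on 5 ballots, Delta on 8. Delta wins 8–5.
Sigma vs Lambda: Lambda, 8–5.
Sigma vs Kappa: 7 to 6, Sigma.
Sigma vs Eta: Sigma preferred on 5 ballots; Eta wins 8–5.
Sigma beats Theta, Kappa; loses to Delta, Lambda, Eta — 2 pairwise wins.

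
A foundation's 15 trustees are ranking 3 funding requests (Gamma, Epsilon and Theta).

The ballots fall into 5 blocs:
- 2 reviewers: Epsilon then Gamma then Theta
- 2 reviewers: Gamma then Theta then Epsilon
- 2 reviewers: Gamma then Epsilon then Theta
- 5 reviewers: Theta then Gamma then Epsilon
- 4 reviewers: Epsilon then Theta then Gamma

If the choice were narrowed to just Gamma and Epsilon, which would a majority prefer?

Gamma

Ballots ranking Gamma above Epsilon: 2 + 2 + 5 = 9.
Ballots ranking Epsilon above Gamma: 15 − 9 = 6.
Gamma wins the head-to-head 9–6.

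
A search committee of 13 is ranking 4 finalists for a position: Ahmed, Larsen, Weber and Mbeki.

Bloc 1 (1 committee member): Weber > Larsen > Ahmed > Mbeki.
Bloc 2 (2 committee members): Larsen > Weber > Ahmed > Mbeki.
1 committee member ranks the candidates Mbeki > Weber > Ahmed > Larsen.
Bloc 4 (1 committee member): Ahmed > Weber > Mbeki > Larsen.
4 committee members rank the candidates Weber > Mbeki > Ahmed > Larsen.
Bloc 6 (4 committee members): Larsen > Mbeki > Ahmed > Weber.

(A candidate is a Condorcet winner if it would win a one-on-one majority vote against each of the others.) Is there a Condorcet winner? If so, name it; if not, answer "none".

Pairwise majorities:
Ahmed vs Larsen: Larsen wins 7–6.
Ahmed–Weber: Weber 8–5.
Ahmed vs Mbeki: Mbeki, 9–4.
Larsen vs Weber: Weber wins 7–6.
Larsen vs Mbeki: Larsen wins 7–6.
Weber vs Mbeki: Weber, 8–5.
Weber beats each of Ahmed, Larsen, Mbeki — Weber is the Condorcet winner.

Weber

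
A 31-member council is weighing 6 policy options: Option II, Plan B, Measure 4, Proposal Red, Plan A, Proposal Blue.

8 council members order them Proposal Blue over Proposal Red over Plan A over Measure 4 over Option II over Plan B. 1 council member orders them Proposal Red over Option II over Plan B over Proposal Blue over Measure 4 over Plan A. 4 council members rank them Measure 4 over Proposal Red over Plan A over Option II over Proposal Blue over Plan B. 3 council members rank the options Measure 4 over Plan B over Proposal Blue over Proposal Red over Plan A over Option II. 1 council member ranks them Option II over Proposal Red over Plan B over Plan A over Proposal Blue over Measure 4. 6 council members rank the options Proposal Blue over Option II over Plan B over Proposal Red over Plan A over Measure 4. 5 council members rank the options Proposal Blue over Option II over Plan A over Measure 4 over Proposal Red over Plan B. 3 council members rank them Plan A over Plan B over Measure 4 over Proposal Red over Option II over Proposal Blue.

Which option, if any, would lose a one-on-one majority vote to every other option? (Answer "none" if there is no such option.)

Plan B

Pairwise majorities:
Option II vs Plan B: Option II wins 25–6.
Option II–Measure 4: Measure 4 18–13.
Option II vs Proposal Red: 1+6+5 = 12 for Option II, 19 for Proposal Red — Proposal Red by 19–12.
Option II vs Plan A: Option II is ranked higher on 1+1+6+5 = 13 ballots, Plan A on 18. Plan A wins 18–13.
Option II vs Proposal Blue: Proposal Blue, 22–9.
Plan B–Measure 4: Measure 4 20–11.
Plan B–Proposal Red: Proposal Red 19–12.
Plan B vs Plan A: 11 to 20, Plan A.
Plan B vs Proposal Blue: Proposal Blue wins 23–8.
Measure 4 vs Proposal Red: 15 to 16, Proposal Red.
Measure 4 vs Plan A: Measure 4 is ranked higher on 1+4+3 = 8 ballots, Plan A on 23. Plan A wins 23–8.
Measure 4–Proposal Blue: Proposal Blue 21–10.
Proposal Red vs Plan A: 23 to 8, Proposal Red.
Proposal Red vs Proposal Blue: Proposal Blue wins 22–9.
Plan A vs Proposal Blue: 4+1+3 = 8 for Plan A, 23 for Proposal Blue — Proposal Blue by 23–8.
Plan B is beaten in every head-to-head and is the Condorcet loser.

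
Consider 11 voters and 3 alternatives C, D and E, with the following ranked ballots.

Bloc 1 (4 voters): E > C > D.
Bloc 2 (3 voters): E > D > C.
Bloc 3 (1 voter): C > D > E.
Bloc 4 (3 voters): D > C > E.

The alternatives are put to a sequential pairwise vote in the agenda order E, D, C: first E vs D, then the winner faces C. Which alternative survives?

E

Round 1: E vs D — 7–4, E advances.
Round 2: E vs C — 7–4, E advances.
E survives the agenda.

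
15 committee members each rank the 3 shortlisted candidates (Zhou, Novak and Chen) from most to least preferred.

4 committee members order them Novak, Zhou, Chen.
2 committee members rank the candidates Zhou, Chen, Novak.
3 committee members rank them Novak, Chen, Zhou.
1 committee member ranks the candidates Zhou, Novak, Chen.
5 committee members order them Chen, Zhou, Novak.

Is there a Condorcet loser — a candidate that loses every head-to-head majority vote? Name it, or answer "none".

none

Head-to-head results (15 committee members):
Zhou–Novak: Zhou 8–7.
Zhou vs Chen: Zhou is ranked higher on 4+2+1 = 7 ballots, Chen on 8. Chen wins 8–7.
Novak–Chen: Novak 8–7.
No candidate is winless: Zhou beats Novak; Novak beats Chen; Chen beats Zhou. There is no Condorcet loser.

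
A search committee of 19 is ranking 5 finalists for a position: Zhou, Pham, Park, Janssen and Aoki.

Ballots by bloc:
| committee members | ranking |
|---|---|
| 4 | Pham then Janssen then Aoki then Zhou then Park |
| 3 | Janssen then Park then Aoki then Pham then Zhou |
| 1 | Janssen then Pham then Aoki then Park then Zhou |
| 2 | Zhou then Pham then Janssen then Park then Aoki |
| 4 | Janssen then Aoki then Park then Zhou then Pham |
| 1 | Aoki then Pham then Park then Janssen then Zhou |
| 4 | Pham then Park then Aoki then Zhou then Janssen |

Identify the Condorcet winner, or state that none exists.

Pairwise majorities:
Zhou–Pham: Pham 13–6.
Zhou vs Park: Park, 13–6.
Zhou vs Janssen: Janssen, 13–6.
Zhou–Aoki: Aoki 17–2.
Pham–Park: Pham 12–7.
Pham vs Janssen: Pham, 11–8.
Pham–Aoki: Pham 11–8.
Park vs Janssen: Janssen, 14–5.
Park–Aoki: Aoki 10–9.
Janssen vs Aoki: Janssen wins 14–5.
Pham beats each of Zhou, Park, Janssen, Aoki — Pham is the Condorcet winner.

Pham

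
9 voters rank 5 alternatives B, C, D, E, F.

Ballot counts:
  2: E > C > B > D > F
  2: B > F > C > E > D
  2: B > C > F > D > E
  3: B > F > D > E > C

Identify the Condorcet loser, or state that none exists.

none

Head-to-head results (9 voters):
B–C: B 7–2.
B vs D: B wins 9–0.
B–E: B 7–2.
B vs F: B, 9–0.
C vs D: C is ranked higher on 2+2+2 = 6 ballots, D on 3. C wins 6–3.
C vs E: E wins 5–4.
C vs F: F wins 5–4.
D–E: D 5–4.
D vs F: D preferred on 2 ballots; F wins 7–2.
E vs F: 2 to 7, F.
No alternative is winless: B beats C; C beats D; D beats E; E beats C; F beats C. There is no Condorcet loser.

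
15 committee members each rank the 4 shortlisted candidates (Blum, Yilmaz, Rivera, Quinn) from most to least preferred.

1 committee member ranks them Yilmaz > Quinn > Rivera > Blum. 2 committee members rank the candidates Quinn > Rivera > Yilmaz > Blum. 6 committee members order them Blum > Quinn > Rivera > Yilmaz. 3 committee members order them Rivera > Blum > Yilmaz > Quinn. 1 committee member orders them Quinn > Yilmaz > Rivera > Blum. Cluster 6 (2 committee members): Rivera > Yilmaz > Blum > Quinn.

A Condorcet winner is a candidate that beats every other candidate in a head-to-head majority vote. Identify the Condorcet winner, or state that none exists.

none

Head-to-head results (15 committee members):
Blum vs Yilmaz: 9 to 6, Blum.
Blum–Rivera: Rivera 9–6.
Blum vs Quinn: Blum preferred on 6+3+2 = 11 ballots; Blum wins 11–4.
Yilmaz vs Rivera: Yilmaz preferred on 1+1 = 2 ballots; Rivera wins 13–2.
Yilmaz vs Quinn: 6 to 9, Quinn.
Rivera vs Quinn: 5 to 10, Quinn.
Each candidate drops at least one matchup (Blum loses to Rivera; Yilmaz loses to Blum; Rivera loses to Quinn; Quinn loses to Blum); the cycle Blum → Quinn → Rivera → Blum rules out a Condorcet winner.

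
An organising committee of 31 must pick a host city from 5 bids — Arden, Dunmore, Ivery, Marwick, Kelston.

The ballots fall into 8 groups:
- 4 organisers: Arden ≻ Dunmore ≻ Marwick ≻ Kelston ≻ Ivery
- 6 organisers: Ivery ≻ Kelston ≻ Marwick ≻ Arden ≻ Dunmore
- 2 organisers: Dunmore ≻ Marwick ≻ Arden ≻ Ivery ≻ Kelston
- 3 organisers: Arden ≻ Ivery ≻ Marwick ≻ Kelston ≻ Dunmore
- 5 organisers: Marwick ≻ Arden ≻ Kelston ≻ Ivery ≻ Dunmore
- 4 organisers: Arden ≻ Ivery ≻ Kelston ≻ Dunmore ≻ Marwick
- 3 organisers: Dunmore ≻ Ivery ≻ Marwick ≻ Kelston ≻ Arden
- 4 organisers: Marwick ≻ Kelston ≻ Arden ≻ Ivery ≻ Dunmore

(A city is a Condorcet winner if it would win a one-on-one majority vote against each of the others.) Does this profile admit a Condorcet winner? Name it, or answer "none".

Head-to-head results (31 organisers):
Arden vs Dunmore: Arden is ranked higher on 4+6+3+5+4+4 = 26 ballots, Dunmore on 5. Arden wins 26–5.
Arden vs Ivery: Arden is ranked higher on 4+2+3+5+4+4 = 22 ballots, Ivery on 9. Arden wins 22–9.
Arden vs Marwick: Arden is ranked higher on 4+3+4 = 11 ballots, Marwick on 20. Marwick wins 20–11.
Arden vs Kelston: 18 to 13, Arden.
Dunmore vs Ivery: Dunmore is ranked higher on 4+2+3 = 9 ballots, Ivery on 22. Ivery wins 22–9.
Dunmore vs Marwick: 4+2+4+3 = 13 for Dunmore, 18 for Marwick — Marwick by 18–13.
Dunmore vs Kelston: 4+2+3 = 9 for Dunmore, 22 for Kelston — Kelston by 22–9.
Ivery vs Marwick: Ivery is ranked higher on 6+3+4+3 = 16 ballots, Marwick on 15. Ivery wins 16–15.
Ivery vs Kelston: Ivery is ranked higher on 6+2+3+4+3 = 18 ballots, Kelston on 13. Ivery wins 18–13.
Marwick vs Kelston: Marwick is ranked higher on 4+2+3+5+3+4 = 21 ballots, Kelston on 10. Marwick wins 21–10.
Every city loses at least once (Arden loses to Marwick; Dunmore loses to Arden; Ivery loses to Arden; Marwick loses to Ivery; Kelston loses to Arden). The majority relation contains the cycle Arden → Ivery → Marwick → Arden, so there is no Condorcet winner.

none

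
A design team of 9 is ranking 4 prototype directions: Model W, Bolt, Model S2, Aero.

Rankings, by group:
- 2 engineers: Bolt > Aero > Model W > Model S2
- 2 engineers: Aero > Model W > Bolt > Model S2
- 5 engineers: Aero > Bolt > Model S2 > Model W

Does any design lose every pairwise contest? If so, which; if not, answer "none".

Pairwise majorities:
Model W vs Bolt: Bolt, 7–2.
Model W–Model S2: Model S2 5–4.
Model W vs Aero: Aero wins 9–0.
Bolt–Model S2: Bolt 9–0.
Bolt–Aero: Aero 7–2.
Model S2 vs Aero: 0 for Model S2, 9 for Aero — Aero by 9–0.
Model W is beaten in every head-to-head and is the Condorcet loser.

Model W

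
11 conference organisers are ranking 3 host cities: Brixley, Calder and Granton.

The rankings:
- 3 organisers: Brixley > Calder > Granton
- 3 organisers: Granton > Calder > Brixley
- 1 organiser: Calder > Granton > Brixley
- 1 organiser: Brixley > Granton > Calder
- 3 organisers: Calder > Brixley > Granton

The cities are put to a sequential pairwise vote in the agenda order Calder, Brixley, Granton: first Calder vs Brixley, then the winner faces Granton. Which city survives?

Round 1: Calder vs Brixley — 7–4, Calder advances.
Round 2: Calder vs Granton — 7–4, Calder advances.
The agenda winner is Calder.

Calder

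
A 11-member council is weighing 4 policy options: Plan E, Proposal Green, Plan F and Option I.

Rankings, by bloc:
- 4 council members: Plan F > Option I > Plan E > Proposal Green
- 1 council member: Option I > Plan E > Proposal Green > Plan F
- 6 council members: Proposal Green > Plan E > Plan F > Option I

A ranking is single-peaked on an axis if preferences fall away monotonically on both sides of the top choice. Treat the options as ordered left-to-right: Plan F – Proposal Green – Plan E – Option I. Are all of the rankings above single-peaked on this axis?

no

Axis positions: Plan F=1, Proposal Green=2, Plan E=3, Option I=4.
Bloc 1: ranking walks positions 1-4-3-2; Option I is ranked above Proposal Green even though Proposal Green lies between Option I and the peak Plan F on the axis — preferences dip and rise again. Not single-peaked.
Bloc 2 (peak Option I at position 4): ranking walks positions 4-3-2-1, expanding outward from the peak — single-peaked.
Bloc 3 (peak Proposal Green at position 2): ranking walks positions 2-3-1-4, expanding outward from the peak — single-peaked.
Bloc 1 violates single-peakedness, so the profile is not single-peaked on this axis.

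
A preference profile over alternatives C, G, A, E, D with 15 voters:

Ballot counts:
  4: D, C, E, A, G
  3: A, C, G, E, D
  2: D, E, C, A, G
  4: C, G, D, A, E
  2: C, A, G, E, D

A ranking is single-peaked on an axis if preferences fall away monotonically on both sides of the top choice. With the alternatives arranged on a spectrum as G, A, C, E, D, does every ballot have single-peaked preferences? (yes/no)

no

Axis positions: G=1, A=2, C=3, E=4, D=5.
Group 1: ranking walks positions 5-3-4-2-1; C is ranked above E even though E lies between C and the peak D on the axis — preferences dip and rise again. Not single-peaked.
Group 2 (peak A at position 2): ranking walks positions 2-3-1-4-5, expanding outward from the peak — single-peaked.
Group 3 (peak D at position 5): ranking walks positions 5-4-3-2-1, expanding outward from the peak — single-peaked.
Group 4: ranking walks positions 3-1-5-2-4; G is ranked above A even though A lies between G and the peak C on the axis — preferences dip and rise again. Not single-peaked.
Group 5 (peak C at position 3): ranking walks positions 3-2-1-4-5, expanding outward from the peak — single-peaked.
Group 1 violates single-peakedness, so the profile is not single-peaked on this axis.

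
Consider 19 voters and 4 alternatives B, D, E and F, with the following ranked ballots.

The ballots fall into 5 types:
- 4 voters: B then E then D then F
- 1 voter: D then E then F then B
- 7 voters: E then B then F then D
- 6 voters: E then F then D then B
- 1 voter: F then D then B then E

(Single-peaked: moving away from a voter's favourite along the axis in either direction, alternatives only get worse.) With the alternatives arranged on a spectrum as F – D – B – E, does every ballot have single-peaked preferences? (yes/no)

no

Axis positions: F=1, D=2, B=3, E=4.
Type 1 (peak B at position 3): ranking walks positions 3-4-2-1, expanding outward from the peak — single-peaked.
Type 2: ranking walks positions 2-4-1-3; E is ranked above B even though B lies between E and the peak D on the axis — preferences dip and rise again. Not single-peaked.
Type 3: ranking walks positions 4-3-1-2; F is ranked above D even though D lies between F and the peak E on the axis — preferences dip and rise again. Not single-peaked.
Type 4: ranking walks positions 4-1-2-3; F is ranked above B even though B lies between F and the peak E on the axis — preferences dip and rise again. Not single-peaked.
Type 5 (peak F at position 1): ranking walks positions 1-2-3-4, expanding outward from the peak — single-peaked.
Type 2 violates single-peakedness, so the profile is not single-peaked on this axis.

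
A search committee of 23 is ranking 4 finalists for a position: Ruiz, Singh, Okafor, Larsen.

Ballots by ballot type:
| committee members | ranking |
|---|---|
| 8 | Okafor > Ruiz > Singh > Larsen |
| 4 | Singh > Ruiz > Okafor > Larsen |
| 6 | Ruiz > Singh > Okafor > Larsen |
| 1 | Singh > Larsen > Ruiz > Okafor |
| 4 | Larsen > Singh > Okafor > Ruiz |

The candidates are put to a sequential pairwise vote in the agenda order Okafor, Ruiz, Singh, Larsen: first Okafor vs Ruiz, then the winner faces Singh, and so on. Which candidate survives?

Round 1: Okafor vs Ruiz — 12–11, Okafor advances.
Round 2: Okafor vs Singh — 8–15, Singh advances.
Round 3: Singh vs Larsen — 19–4, Singh advances.
The agenda winner is Singh.

Singh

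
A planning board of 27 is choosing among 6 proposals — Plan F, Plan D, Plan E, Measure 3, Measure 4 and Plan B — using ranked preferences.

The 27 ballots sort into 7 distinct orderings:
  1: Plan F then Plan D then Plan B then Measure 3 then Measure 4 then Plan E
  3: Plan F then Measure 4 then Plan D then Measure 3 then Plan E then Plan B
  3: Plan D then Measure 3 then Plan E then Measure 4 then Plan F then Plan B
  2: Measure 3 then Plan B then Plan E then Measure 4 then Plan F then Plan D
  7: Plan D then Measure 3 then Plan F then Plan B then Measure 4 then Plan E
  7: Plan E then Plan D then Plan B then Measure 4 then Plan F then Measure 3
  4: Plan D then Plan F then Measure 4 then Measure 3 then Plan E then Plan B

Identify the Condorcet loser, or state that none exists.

none

Pairwise majorities:
Plan F vs Plan D: Plan D wins 21–6.
Plan F vs Plan E: Plan F wins 15–12.
Plan F vs Measure 3: Plan F preferred on 1+3+7+4 = 15 ballots; Plan F wins 15–12.
Plan F vs Measure 4: Plan F preferred on 1+3+7+4 = 15 ballots; Plan F wins 15–12.
Plan F–Plan B: Plan F 18–9.
Plan D vs Plan E: 1+3+3+7+4 = 18 for Plan D, 9 for Plan E — Plan D by 18–9.
Plan D vs Measure 3: 25 to 2, Plan D.
Plan D–Measure 4: Plan D 22–5.
Plan D vs Plan B: Plan D wins 25–2.
Plan E vs Measure 3: Measure 3 wins 20–7.
Plan E vs Measure 4: 3+2+7 = 12 for Plan E, 15 for Measure 4 — Measure 4 by 15–12.
Plan E vs Plan B: 3+3+7+4 = 17 for Plan E, 10 for Plan B — Plan E by 17–10.
Measure 3 vs Measure 4: Measure 3 is ranked higher on 1+3+2+7 = 13 ballots, Measure 4 on 14. Measure 4 wins 14–13.
Measure 3–Plan B: Measure 3 19–8.
Measure 4 vs Plan B: Measure 4 preferred on 3+3+4 = 10 ballots; Plan B wins 17–10.
Each option has at least one pairwise win (Plan F beats Plan E; Plan D beats Plan F; Plan E beats Plan B; Measure 3 beats Plan E; Measure 4 beats Plan E; Plan B beats Measure 4) — no Condorcet loser.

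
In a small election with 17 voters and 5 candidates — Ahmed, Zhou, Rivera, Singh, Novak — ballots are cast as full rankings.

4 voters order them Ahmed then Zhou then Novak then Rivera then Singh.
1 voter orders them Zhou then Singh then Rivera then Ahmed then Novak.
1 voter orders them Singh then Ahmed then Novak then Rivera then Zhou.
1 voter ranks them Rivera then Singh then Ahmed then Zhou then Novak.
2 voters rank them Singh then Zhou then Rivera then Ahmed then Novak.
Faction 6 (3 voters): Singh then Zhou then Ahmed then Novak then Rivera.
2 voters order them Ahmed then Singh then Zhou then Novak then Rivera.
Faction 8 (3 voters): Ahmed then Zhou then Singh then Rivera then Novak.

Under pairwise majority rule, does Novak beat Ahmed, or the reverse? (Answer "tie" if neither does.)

Ahmed

No ballot ranks Novak above Ahmed: 0.
Ballots ranking Ahmed above Novak: 17 − 0 = 17.
Ahmed wins the head-to-head 17–0.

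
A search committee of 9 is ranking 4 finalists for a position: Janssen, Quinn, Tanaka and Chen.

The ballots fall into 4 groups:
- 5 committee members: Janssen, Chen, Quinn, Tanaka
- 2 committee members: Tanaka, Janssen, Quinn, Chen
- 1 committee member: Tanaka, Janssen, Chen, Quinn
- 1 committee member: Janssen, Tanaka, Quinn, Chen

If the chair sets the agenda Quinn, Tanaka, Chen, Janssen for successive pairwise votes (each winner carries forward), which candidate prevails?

Janssen

Round 1: Quinn vs Tanaka — 5–4, Quinn advances.
Round 2: Quinn vs Chen — 3–6, Chen advances.
Round 3: Chen vs Janssen — 0–9, Janssen advances.
Janssen survives the agenda.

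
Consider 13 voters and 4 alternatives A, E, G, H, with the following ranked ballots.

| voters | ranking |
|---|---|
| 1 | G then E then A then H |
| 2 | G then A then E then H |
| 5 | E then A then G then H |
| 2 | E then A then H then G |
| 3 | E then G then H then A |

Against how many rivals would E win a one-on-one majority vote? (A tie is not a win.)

3

E against each rival (13 voters):
E vs A: E, 11–2.
E vs G: E is ranked higher on 5+2+3 = 10 ballots, G on 3. E wins 10–3.
E vs H: E wins 13–0.
E beats A, G, H — 3 pairwise wins.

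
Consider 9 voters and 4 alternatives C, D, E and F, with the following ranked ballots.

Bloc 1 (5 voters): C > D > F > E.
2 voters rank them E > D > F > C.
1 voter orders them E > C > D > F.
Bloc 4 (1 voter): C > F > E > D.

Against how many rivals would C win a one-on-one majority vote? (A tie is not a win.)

3

C against each rival (9 voters):
C–D: C 7–2.
C vs E: C preferred on 5+1 = 6 ballots; C wins 6–3.
C vs F: C, 7–2.
C beats D, E, F — 3 pairwise wins.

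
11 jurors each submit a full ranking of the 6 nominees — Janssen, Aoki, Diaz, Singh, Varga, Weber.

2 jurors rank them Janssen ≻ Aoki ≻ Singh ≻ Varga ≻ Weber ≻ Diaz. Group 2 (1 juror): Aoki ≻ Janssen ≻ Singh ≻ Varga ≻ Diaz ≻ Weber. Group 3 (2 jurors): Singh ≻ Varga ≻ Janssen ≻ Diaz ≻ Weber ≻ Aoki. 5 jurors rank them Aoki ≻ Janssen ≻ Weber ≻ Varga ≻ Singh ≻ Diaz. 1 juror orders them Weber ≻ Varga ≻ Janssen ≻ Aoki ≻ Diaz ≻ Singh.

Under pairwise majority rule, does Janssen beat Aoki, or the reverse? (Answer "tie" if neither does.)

Aoki

Ballots ranking Janssen above Aoki: 2 + 2 + 1 = 5.
Ballots ranking Aoki above Janssen: 11 − 5 = 6.
Aoki wins the head-to-head 6–5.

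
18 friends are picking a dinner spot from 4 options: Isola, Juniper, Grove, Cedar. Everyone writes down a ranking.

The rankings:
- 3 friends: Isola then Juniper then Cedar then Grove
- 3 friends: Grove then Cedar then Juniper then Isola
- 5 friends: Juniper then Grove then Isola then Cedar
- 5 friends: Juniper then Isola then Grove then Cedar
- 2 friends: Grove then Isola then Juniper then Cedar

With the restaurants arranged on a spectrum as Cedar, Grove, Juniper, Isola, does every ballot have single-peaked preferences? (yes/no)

Axis positions: Cedar=1, Grove=2, Juniper=3, Isola=4.
Bloc 1: ranking walks positions 4-3-1-2; Cedar is ranked above Grove even though Grove lies between Cedar and the peak Isola on the axis — preferences dip and rise again. Not single-peaked.
Bloc 2 (peak Grove at position 2): ranking walks positions 2-1-3-4, expanding outward from the peak — single-peaked.
Bloc 3 (peak Juniper at position 3): ranking walks positions 3-2-4-1, expanding outward from the peak — single-peaked.
Bloc 4 (peak Juniper at position 3): ranking walks positions 3-4-2-1, expanding outward from the peak — single-peaked.
Bloc 5: ranking walks positions 2-4-3-1; Isola is ranked above Juniper even though Juniper lies between Isola and the peak Grove on the axis — preferences dip and rise again. Not single-peaked.
Bloc 1 violates single-peakedness, so the profile is not single-peaked on this axis.

no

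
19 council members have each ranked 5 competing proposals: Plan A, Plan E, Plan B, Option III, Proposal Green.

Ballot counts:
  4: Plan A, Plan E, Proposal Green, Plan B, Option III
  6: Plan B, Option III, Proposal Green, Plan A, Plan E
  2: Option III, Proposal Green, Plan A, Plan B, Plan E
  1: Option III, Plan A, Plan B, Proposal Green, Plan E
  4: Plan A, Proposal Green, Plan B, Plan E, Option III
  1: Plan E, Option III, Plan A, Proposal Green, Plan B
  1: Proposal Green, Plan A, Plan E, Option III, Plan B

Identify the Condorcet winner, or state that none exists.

none

Pairwise majorities:
Plan A vs Plan E: Plan A, 18–1.
Plan A vs Plan B: Plan A, 13–6.
Plan A vs Option III: Plan A is ranked higher on 4+4+1 = 9 ballots, Option III on 10. Option III wins 10–9.
Plan A vs Proposal Green: 4+1+4+1 = 10 for Plan A, 9 for Proposal Green — Plan A by 10–9.
Plan E–Plan B: Plan B 13–6.
Plan E vs Option III: Plan E preferred on 4+4+1+1 = 10 ballots; Plan E wins 10–9.
Plan E vs Proposal Green: Proposal Green wins 14–5.
Plan B vs Option III: 14 to 5, Plan B.
Plan B vs Proposal Green: Proposal Green wins 12–7.
Option III vs Proposal Green: Option III preferred on 6+2+1+1 = 10 ballots; Option III wins 10–9.
Each option drops at least one matchup (Plan A loses to Option III; Plan E loses to Plan A; Plan B loses to Plan A; Option III loses to Plan E; Proposal Green loses to Plan A); the cycle Plan A → Plan E → Option III → Plan A rules out a Condorcet winner.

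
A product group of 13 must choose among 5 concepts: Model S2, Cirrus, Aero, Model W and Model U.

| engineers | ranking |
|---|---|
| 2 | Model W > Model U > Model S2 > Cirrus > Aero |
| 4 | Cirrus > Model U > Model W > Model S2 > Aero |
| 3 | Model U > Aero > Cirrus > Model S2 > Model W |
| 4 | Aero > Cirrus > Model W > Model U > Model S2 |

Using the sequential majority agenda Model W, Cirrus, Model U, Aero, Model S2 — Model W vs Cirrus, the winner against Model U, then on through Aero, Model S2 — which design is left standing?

Round 1: Model W vs Cirrus — 2–11, Cirrus advances.
Round 2: Cirrus vs Model U — 8–5, Cirrus advances.
Round 3: Cirrus vs Aero — 6–7, Aero advances.
Round 4: Aero vs Model S2 — 7–6, Aero advances.
The agenda winner is Aero.

Aero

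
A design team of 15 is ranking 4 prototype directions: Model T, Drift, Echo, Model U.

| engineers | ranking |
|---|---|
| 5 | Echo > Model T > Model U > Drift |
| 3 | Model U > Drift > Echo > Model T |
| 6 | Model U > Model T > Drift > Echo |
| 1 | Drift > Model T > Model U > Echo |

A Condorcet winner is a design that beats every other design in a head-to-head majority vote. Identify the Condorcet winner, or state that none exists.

Model U

Head-to-head results (15 engineers):
Model T vs Drift: 5+6 = 11 for Model T, 4 for Drift — Model T by 11–4.
Model T vs Echo: 7 to 8, Echo.
Model T vs Model U: Model T is ranked higher on 5+1 = 6 ballots, Model U on 9. Model U wins 9–6.
Drift–Echo: Drift 10–5.
Drift vs Model U: 1 for Drift, 14 for Model U — Model U by 14–1.
Echo–Model U: Model U 10–5.
Model U beats each of Model T, Drift, Echo — Model U is the Condorcet winner.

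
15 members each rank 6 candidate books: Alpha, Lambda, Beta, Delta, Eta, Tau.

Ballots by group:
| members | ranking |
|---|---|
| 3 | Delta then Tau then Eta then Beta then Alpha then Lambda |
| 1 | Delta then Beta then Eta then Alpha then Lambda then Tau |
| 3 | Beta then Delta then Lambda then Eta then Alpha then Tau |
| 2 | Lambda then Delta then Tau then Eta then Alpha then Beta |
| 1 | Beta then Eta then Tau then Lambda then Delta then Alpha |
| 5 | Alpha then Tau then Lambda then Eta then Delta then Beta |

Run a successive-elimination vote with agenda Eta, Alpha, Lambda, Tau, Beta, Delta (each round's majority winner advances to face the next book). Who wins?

Delta

Round 1: Eta vs Alpha — 10–5, Eta advances.
Round 2: Eta vs Lambda — 5–10, Lambda advances.
Round 3: Lambda vs Tau — 6–9, Tau advances.
Round 4: Tau vs Beta — 10–5, Tau advances.
Round 5: Tau vs Delta — 6–9, Delta advances.
The agenda winner is Delta.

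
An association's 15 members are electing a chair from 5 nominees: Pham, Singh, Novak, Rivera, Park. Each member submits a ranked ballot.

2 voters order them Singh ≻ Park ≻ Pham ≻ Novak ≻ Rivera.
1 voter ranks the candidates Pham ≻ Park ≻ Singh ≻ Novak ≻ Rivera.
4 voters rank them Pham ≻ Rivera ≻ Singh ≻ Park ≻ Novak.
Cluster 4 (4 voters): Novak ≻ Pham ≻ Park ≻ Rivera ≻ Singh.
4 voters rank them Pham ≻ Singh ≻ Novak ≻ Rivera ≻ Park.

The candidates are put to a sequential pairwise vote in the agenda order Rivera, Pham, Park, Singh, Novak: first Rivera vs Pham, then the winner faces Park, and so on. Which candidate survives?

Pham

Round 1: Rivera vs Pham — 0–15, Pham advances.
Round 2: Pham vs Park — 13–2, Pham advances.
Round 3: Pham vs Singh — 13–2, Pham advances.
Round 4: Pham vs Novak — 11–4, Pham advances.
Pham survives the agenda.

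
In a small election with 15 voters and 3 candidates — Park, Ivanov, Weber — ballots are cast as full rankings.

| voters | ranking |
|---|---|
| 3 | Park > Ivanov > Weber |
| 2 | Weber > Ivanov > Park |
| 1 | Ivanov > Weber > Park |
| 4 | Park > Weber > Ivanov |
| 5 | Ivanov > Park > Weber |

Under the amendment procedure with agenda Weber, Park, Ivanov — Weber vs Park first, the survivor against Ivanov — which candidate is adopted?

Ivanov

Round 1: Weber vs Park — 3–12, Park advances.
Round 2: Park vs Ivanov — 7–8, Ivanov advances.
The agenda winner is Ivanov.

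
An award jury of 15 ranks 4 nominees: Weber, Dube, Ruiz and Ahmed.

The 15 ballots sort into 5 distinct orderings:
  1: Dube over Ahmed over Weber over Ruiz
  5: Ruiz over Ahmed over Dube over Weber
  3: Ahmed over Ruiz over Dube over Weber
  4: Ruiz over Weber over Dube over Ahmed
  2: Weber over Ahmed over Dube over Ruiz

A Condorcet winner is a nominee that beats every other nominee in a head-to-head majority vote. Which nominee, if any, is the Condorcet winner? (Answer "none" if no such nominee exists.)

Head-to-head results (15 jurors):
Weber vs Dube: Dube, 9–6.
Weber–Ruiz: Ruiz 12–3.
Weber vs Ahmed: Ahmed wins 9–6.
Dube–Ruiz: Ruiz 12–3.
Dube vs Ahmed: Ahmed, 10–5.
Ruiz vs Ahmed: Ruiz wins 9–6.
Ruiz beats each of Weber, Dube, Ahmed — Ruiz is the Condorcet winner.

Ruiz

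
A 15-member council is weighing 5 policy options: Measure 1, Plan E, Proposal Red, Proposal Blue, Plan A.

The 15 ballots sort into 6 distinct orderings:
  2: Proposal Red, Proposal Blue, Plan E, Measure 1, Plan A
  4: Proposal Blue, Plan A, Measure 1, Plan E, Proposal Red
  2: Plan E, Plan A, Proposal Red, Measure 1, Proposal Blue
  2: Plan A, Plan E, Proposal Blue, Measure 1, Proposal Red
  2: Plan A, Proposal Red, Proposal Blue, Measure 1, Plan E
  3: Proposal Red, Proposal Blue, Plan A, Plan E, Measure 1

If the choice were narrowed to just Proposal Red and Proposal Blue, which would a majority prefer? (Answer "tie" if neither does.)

Proposal Red

Ballots ranking Proposal Red above Proposal Blue: 2 + 2 + 2 + 3 = 9.
Ballots ranking Proposal Blue above Proposal Red: 15 − 9 = 6.
Proposal Red wins the head-to-head 9–6.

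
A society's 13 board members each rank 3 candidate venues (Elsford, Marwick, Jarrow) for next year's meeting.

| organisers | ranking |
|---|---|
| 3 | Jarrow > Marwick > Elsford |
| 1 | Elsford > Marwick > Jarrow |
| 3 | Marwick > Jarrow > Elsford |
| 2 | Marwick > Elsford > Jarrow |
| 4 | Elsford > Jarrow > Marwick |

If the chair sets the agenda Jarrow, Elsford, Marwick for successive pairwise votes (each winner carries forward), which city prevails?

Round 1: Jarrow vs Elsford — 6–7, Elsford advances.
Round 2: Elsford vs Marwick — 5–8, Marwick advances.
Marwick survives the agenda.

Marwick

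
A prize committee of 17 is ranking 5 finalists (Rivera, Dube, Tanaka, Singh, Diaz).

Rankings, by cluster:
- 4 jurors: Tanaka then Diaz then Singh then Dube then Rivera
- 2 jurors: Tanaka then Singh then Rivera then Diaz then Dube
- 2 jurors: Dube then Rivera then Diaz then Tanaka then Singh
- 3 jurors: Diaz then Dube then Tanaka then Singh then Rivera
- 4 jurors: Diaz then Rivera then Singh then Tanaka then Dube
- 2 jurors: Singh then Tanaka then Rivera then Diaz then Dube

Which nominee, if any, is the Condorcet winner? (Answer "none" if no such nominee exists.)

Check each pair by majority over 17 ballots:
Rivera vs Dube: Rivera is ranked higher on 2+4+2 = 8 ballots, Dube on 9. Dube wins 9–8.
Rivera vs Tanaka: 6 to 11, Tanaka.
Rivera vs Singh: 2+4 = 6 for Rivera, 11 for Singh — Singh by 11–6.
Rivera vs Diaz: Rivera is ranked higher on 2+2+2 = 6 ballots, Diaz on 11. Diaz wins 11–6.
Dube vs Tanaka: Dube is ranked higher on 2+3 = 5 ballots, Tanaka on 12. Tanaka wins 12–5.
Dube vs Singh: 2+3 = 5 for Dube, 12 for Singh — Singh by 12–5.
Dube vs Diaz: 2 to 15, Diaz.
Tanaka vs Singh: Tanaka is ranked higher on 4+2+2+3 = 11 ballots, Singh on 6. Tanaka wins 11–6.
Tanaka vs Diaz: Tanaka is ranked higher on 4+2+2 = 8 ballots, Diaz on 9. Diaz wins 9–8.
Singh vs Diaz: Singh is ranked higher on 2+2 = 4 ballots, Diaz on 13. Diaz wins 13–4.
Diaz wins every pairwise contest, so Diaz is the Condorcet winner.

Diaz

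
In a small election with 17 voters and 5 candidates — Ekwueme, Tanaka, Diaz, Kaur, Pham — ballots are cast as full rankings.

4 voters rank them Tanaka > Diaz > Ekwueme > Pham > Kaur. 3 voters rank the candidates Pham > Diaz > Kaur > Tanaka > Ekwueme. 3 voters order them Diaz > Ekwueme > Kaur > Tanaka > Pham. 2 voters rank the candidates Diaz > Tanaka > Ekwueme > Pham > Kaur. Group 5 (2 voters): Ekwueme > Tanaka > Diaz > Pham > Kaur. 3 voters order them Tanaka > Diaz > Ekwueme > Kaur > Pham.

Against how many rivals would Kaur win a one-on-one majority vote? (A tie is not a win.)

Kaur against each rival (17 voters):
Kaur vs Ekwueme: 3 to 14, Ekwueme.
Kaur vs Tanaka: Tanaka wins 11–6.
Kaur vs Diaz: Kaur is ranked higher on 0 ballots, Diaz on 17. Diaz wins 17–0.
Kaur vs Pham: 3+3 = 6 for Kaur, 11 for Pham — Pham by 11–6.
Kaur beats no one; loses to Ekwueme, Tanaka, Diaz, Pham — 0 pairwise wins.

0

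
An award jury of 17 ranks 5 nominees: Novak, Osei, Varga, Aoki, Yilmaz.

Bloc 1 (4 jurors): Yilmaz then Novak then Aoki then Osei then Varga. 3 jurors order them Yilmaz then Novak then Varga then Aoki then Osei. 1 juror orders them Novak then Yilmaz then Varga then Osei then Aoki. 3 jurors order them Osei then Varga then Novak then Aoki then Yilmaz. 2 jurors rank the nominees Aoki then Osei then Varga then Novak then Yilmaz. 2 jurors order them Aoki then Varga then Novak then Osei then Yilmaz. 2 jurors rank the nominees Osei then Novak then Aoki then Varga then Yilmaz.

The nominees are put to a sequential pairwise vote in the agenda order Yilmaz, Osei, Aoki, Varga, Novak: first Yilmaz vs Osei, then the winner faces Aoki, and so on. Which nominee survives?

Novak

Round 1: Yilmaz vs Osei — 8–9, Osei advances.
Round 2: Osei vs Aoki — 6–11, Aoki advances.
Round 3: Aoki vs Varga — 10–7, Aoki advances.
Round 4: Aoki vs Novak — 4–13, Novak advances.
Novak survives the agenda.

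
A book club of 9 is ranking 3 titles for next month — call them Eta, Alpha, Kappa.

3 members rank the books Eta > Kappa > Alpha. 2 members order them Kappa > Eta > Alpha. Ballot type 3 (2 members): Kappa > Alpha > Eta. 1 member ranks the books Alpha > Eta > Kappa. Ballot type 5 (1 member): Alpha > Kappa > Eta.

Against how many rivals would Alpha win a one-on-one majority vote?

0

Alpha against each rival (9 members):
Alpha vs Eta: 4 to 5, Eta.
Alpha–Kappa: Kappa 7–2.
Alpha beats no one; loses to Eta, Kappa — 0 pairwise wins.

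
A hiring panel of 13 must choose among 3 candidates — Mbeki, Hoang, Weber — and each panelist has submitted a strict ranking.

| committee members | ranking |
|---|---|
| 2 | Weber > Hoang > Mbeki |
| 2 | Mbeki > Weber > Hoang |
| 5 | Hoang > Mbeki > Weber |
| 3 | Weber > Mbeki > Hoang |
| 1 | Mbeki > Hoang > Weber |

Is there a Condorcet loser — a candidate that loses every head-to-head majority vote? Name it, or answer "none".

Pairwise majorities:
Mbeki vs Hoang: Hoang, 7–6.
Mbeki vs Weber: 2+5+1 = 8 for Mbeki, 5 for Weber — Mbeki by 8–5.
Hoang vs Weber: 5+1 = 6 for Hoang, 7 for Weber — Weber by 7–6.
Every candidate wins at least one matchup (Mbeki beats Weber; Hoang beats Mbeki; Weber beats Hoang), so there is no Condorcet loser.

none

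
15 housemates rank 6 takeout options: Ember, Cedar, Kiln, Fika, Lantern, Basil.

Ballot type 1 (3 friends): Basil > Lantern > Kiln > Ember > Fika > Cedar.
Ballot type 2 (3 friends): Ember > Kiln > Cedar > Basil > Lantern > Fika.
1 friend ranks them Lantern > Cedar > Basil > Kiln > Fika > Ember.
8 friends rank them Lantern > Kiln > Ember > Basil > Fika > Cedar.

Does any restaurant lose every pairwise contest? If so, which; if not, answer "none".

Head-to-head results (15 friends):
Ember–Cedar: Ember 14–1.
Ember vs Kiln: 3 to 12, Kiln.
Ember vs Fika: Ember is ranked higher on 3+3+8 = 14 ballots, Fika on 1. Ember wins 14–1.
Ember vs Lantern: Ember is ranked higher on 3 ballots, Lantern on 12. Lantern wins 12–3.
Ember vs Basil: Ember, 11–4.
Cedar vs Kiln: Cedar preferred on 1 ballot; Kiln wins 14–1.
Cedar–Fika: Fika 11–4.
Cedar–Lantern: Lantern 12–3.
Cedar–Basil: Basil 11–4.
Kiln vs Fika: 15 to 0, Kiln.
Kiln vs Lantern: Lantern, 12–3.
Kiln–Basil: Kiln 11–4.
Fika–Lantern: Lantern 15–0.
Fika vs Basil: Basil, 15–0.
Lantern–Basil: Lantern 9–6.
Only Cedar has no wins; Cedar is the Condorcet loser.

Cedar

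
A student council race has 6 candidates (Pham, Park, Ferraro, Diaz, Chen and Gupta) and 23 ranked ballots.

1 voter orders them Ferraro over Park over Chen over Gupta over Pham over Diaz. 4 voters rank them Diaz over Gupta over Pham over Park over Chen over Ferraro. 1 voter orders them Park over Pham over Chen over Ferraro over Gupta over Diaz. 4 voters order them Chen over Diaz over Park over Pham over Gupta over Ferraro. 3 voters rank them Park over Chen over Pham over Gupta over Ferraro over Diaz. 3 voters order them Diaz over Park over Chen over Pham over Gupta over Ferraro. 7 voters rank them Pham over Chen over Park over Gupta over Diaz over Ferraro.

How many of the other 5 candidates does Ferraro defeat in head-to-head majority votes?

Ferraro against each rival (23 voters):
Ferraro–Pham: Pham 22–1.
Ferraro vs Park: Park wins 22–1.
Ferraro vs Diaz: Ferraro is ranked higher on 1+1+3 = 5 ballots, Diaz on 18. Diaz wins 18–5.
Ferraro vs Chen: Chen wins 22–1.
Ferraro vs Gupta: Ferraro preferred on 1+1 = 2 ballots; Gupta wins 21–2.
Ferraro beats no one; loses to Pham, Park, Diaz, Chen, Gupta — 0 pairwise wins.

0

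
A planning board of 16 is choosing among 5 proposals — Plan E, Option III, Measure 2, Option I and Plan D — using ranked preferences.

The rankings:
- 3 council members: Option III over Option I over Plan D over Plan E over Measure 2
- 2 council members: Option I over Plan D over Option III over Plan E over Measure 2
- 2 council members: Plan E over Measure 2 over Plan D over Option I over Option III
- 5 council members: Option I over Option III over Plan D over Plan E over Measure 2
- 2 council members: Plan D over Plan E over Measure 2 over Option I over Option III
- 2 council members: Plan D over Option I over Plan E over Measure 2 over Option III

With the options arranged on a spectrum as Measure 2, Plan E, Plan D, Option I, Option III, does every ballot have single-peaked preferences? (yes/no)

yes

Axis positions: Measure 2=1, Plan E=2, Plan D=3, Option I=4, Option III=5.
Bloc 1 (peak Option III at position 5): ranking walks positions 5-4-3-2-1, expanding outward from the peak — single-peaked.
Bloc 2 (peak Option I at position 4): ranking walks positions 4-3-5-2-1, expanding outward from the peak — single-peaked.
Bloc 3 (peak Plan E at position 2): ranking walks positions 2-1-3-4-5, expanding outward from the peak — single-peaked.
Bloc 4 (peak Option I at position 4): ranking walks positions 4-5-3-2-1, expanding outward from the peak — single-peaked.
Bloc 5 (peak Plan D at position 3): ranking walks positions 3-2-1-4-5, expanding outward from the peak — single-peaked.
Bloc 6 (peak Plan D at position 3): ranking walks positions 3-4-2-1-5, expanding outward from the peak — single-peaked.
Every ranking is single-peaked on this axis.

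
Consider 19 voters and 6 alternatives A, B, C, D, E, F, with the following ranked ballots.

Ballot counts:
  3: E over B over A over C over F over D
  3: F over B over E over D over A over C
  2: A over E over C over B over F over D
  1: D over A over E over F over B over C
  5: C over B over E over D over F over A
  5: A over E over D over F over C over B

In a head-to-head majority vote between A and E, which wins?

E

Ballots ranking A above E: 2 + 1 + 5 = 8.
Ballots ranking E above A: 19 − 8 = 11.
E wins the head-to-head 11–8.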